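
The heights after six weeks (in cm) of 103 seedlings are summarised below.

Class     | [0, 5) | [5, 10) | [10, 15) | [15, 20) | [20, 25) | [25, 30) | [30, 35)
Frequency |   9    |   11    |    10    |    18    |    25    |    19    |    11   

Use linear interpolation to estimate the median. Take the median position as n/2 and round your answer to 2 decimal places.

Cumulative frequencies: 9, 20, 30, 48, 73, 92, 103
n = 103; position = n/2 = 51.5.
This falls in the class [20, 25): L = 20, F = 48, f = 25, h = 5.
Median ≈ 20 + ((51.5 − 48) / 25) × 5 = 20.7000

20.70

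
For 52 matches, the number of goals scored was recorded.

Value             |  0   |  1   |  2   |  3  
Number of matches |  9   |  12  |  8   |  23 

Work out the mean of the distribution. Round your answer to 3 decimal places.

Values: 0, 1, 2, 3
Σfx = 9×0 + 12×1 + 8×2 + 23×3 = 97
n = Σf = 52
Mean = 97 / 52 = 1.8654

1.865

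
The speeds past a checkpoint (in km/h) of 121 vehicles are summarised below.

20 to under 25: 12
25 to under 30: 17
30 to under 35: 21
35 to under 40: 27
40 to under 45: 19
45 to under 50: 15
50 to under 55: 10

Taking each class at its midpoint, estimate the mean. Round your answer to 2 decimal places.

Midpoints: 22.5, 27.5, 32.5, 37.5, 42.5, 47.5, 52.5
Σfm = 12×22.5 + 17×27.5 + 21×32.5 + 27×37.5 + 19×42.5 + 15×47.5 + 10×52.5 = 4477.5
n = Σf = 121
Mean = 4477.5 / 121 = 37.0041

37.00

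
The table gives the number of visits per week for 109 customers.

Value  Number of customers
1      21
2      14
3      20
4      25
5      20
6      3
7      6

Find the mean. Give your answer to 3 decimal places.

3.385

Values: 1, 2, 3, 4, 5, 6, 7
Σfx = 21×1 + 14×2 + 20×3 + 25×4 + 20×5 + 3×6 + 6×7 = 369
n = Σf = 109
Mean = 369 / 109 = 3.3853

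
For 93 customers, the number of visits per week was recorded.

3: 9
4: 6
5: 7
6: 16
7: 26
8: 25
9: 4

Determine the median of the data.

7

Cumulative frequencies: 9, 15, 22, 38, 64, 89, 93
n = 93, so the median is the value in position (n+1)/2 = 47.
Position 47 falls at value 7.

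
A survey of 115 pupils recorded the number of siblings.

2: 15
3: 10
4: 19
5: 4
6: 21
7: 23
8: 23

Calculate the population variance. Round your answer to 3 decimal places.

Values: 2, 3, 4, 5, 6, 7, 8
n = 115, Σfx = 627, mean = 5.4522
Σfx² = 3909
Σf(x − x̄)² = Σfx² − (Σfx)²/n = 3909 − 627²/115 = 490.4870
Population variance = 490.4870 / 115 = 4.2651

4.265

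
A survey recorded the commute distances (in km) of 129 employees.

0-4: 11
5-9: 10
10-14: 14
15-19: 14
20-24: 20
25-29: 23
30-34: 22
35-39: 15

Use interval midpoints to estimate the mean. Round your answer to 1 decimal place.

21.8

Midpoints: 2, 7, 12, 17, 22, 27, 32, 37
Σfm = 11×2 + 10×7 + 14×12 + 14×17 + 20×22 + 23×27 + 22×32 + 15×37 = 2818
n = Σf = 129
Mean = 2818 / 129 = 21.8450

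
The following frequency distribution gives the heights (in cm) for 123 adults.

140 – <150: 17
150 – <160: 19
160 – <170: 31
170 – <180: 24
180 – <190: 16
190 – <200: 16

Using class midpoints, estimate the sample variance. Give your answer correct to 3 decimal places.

244.142

Midpoints: 145, 155, 165, 175, 185, 195
n = 123, Σfm = 20805, mean = 169.1463
Σfm² = 3548875
Σf(m − x̄)² = Σfm² − (Σfm)²/n = 3548875 − 20805²/123 = 29785.3659
Sample variance = 29785.3659 / 122 = 244.1423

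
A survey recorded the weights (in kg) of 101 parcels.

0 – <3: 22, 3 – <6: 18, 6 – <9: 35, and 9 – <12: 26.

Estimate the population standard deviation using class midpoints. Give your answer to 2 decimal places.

3.26

Midpoints: 1.5, 4.5, 7.5, 10.5
n = 101, Σfm = 649.5, mean = 6.4307
Σfm² = 5249.25
Σf(m − x̄)² = Σfm² − (Σfm)²/n = 5249.25 − 649.5²/101 = 1072.5149
Population variance = 1072.5149 / 101 = 10.6190
Standard deviation = √10.6190 = 3.2587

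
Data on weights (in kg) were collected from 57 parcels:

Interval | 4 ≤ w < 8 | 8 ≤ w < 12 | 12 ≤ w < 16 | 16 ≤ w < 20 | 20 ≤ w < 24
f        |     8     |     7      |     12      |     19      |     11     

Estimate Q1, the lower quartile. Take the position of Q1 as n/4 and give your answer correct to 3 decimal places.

Cumulative frequencies: 8, 15, 27, 46, 57
n = 57; position = n/4 = 14.25.
This falls in the class 8 ≤ w < 12: L = 8, F = 8, f = 7, h = 4.
Lower quartile ≈ 8 + ((14.25 − 8) / 7) × 4 = 11.5714

11.571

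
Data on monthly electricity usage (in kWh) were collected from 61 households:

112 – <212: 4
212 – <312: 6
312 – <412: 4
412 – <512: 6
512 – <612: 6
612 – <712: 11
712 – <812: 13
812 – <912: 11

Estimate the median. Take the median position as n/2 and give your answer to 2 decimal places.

Cumulative frequencies: 4, 10, 14, 20, 26, 37, 50, 61
n = 61; position = n/2 = 30.5.
This falls in the class 612 – <712: L = 612, F = 26, f = 11, h = 100.
Median ≈ 612 + ((30.5 − 26) / 11) × 100 = 652.9091

652.91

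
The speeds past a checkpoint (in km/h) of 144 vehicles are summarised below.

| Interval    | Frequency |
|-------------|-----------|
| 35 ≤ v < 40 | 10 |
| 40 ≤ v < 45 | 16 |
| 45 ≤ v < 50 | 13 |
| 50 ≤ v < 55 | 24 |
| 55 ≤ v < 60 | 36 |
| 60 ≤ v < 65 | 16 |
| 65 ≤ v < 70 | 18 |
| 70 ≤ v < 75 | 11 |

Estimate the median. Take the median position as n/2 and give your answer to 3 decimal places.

56.250

Cumulative frequencies: 10, 26, 39, 63, 99, 115, 133, 144
n = 144; position = n/2 = 72.
This falls in the class 55 ≤ v < 60: L = 55, F = 63, f = 36, h = 5.
Median ≈ 55 + ((72 − 63) / 36) × 5 = 56.2500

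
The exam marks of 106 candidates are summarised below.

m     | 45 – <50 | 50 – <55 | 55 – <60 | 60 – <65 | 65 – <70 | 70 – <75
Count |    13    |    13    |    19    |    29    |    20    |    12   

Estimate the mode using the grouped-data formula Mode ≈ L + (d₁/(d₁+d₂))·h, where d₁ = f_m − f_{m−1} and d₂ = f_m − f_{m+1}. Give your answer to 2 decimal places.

62.63

Modal class: 60 – <65 (highest frequency 29).
d₁ = 29 − 19 = 10, d₂ = 29 − 20 = 9
Mode ≈ 60 + (10/(10+9)) × 5 = 60 + 2.6316 = 62.6316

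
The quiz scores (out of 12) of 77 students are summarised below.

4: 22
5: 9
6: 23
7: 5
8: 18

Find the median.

6

Cumulative frequencies: 22, 31, 54, 59, 77
n = 77, so the median is the value in position (n+1)/2 = 39.
Position 39 falls at value 6.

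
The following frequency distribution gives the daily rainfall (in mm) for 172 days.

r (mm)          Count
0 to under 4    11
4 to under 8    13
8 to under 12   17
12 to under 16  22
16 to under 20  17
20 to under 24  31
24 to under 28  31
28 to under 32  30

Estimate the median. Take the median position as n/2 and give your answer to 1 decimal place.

Cumulative frequencies: 11, 24, 41, 63, 80, 111, 142, 172
n = 172; position = n/2 = 86.
This falls in the class 20 to under 24: L = 20, F = 80, f = 31, h = 4.
Median ≈ 20 + ((86 − 80) / 31) × 4 = 20.7742

20.8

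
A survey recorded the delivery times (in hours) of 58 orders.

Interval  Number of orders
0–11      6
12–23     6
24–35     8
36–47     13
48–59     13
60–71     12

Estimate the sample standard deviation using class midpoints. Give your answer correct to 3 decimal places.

Midpoints: 5.5, 17.5, 29.5, 41.5, 53.5, 65.5
n = 58, Σfm = 2395, mean = 41.2931
Σfm² = 120062.5
Σf(m − x̄)² = Σfm² − (Σfm)²/n = 120062.5 − 2395²/58 = 21165.5172
Sample variance = 21165.5172 / 57 = 371.3249
Standard deviation = √371.3249 = 19.2698

19.270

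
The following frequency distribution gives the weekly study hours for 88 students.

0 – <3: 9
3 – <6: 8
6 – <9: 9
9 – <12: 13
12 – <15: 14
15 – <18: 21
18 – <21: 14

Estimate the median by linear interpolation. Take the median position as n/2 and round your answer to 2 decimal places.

Cumulative frequencies: 9, 17, 26, 39, 53, 74, 88
n = 88; position = n/2 = 44.
This falls in the class 12 – <15: L = 12, F = 39, f = 14, h = 3.
Median ≈ 12 + ((44 − 39) / 14) × 3 = 13.0714

13.07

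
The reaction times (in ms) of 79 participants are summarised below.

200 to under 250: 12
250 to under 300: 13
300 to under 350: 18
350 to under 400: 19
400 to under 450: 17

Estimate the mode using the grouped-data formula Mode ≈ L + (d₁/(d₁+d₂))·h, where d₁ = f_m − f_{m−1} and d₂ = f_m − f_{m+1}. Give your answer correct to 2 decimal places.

Modal class: 350 to under 400 (highest frequency 19).
d₁ = 19 − 18 = 1, d₂ = 19 − 17 = 2
Mode ≈ 350 + (1/(1+2)) × 50 = 350 + 16.6667 = 366.6667

366.67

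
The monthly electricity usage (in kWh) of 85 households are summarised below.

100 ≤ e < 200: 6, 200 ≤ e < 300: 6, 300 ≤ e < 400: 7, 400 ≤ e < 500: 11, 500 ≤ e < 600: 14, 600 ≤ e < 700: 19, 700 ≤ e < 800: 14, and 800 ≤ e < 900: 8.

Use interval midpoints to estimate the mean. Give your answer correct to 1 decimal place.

Midpoints: 150, 250, 350, 450, 550, 650, 750, 850
Σfm = 6×150 + 6×250 + 7×350 + 11×450 + 14×550 + 19×650 + 14×750 + 8×850 = 47150
n = Σf = 85
Mean = 47150 / 85 = 554.7059

554.7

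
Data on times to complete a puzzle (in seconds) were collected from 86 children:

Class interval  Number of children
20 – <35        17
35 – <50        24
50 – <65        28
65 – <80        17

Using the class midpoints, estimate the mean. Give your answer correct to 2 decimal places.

50.35

Midpoints: 27.5, 42.5, 57.5, 72.5
Σfm = 17×27.5 + 24×42.5 + 28×57.5 + 17×72.5 = 4330
n = Σf = 86
Mean = 4330 / 86 = 50.3488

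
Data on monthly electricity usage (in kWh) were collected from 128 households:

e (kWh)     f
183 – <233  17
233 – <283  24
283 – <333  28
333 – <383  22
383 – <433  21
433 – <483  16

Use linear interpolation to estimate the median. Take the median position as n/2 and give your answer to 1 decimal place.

324.1

Cumulative frequencies: 17, 41, 69, 91, 112, 128
n = 128; position = n/2 = 64.
This falls in the class 283 – <333: L = 283, F = 41, f = 28, h = 50.
Median ≈ 283 + ((64 − 41) / 28) × 50 = 324.0714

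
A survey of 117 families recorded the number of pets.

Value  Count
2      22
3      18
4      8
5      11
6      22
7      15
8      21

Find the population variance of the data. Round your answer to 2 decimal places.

4.69

Values: 2, 3, 4, 5, 6, 7, 8
n = 117, Σfx = 590, mean = 5.0427
Σfx² = 3524
Σf(x − x̄)² = Σfx² − (Σfx)²/n = 3524 − 590²/117 = 548.7863
Population variance = 548.7863 / 117 = 4.6905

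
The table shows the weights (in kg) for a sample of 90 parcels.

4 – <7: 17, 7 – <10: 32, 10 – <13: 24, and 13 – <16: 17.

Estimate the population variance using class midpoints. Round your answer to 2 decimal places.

9.03

Midpoints: 5.5, 8.5, 11.5, 14.5
n = 90, Σfm = 888, mean = 9.8667
Σfm² = 9574.5
Σf(m − x̄)² = Σfm² − (Σfm)²/n = 9574.5 − 888²/90 = 812.9000
Population variance = 812.9000 / 90 = 9.0322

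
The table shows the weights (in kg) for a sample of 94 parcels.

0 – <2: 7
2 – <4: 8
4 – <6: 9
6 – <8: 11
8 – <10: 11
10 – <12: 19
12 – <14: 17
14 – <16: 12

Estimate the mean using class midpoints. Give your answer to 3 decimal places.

Midpoints: 1, 3, 5, 7, 9, 11, 13, 15
Σfm = 7×1 + 8×3 + 9×5 + 11×7 + 11×9 + 19×11 + 17×13 + 12×15 = 862
n = Σf = 94
Mean = 862 / 94 = 9.1702

9.170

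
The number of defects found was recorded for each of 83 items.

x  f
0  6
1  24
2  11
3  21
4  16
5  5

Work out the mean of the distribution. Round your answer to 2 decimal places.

2.39

Values: 0, 1, 2, 3, 4, 5
Σfx = 6×0 + 24×1 + 11×2 + 21×3 + 16×4 + 5×5 = 198
n = Σf = 83
Mean = 198 / 83 = 2.3855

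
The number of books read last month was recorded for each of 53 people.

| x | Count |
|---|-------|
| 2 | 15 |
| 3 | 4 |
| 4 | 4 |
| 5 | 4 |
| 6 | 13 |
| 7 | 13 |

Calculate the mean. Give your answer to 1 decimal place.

Values: 2, 3, 4, 5, 6, 7
Σfx = 15×2 + 4×3 + 4×4 + 4×5 + 13×6 + 13×7 = 247
n = Σf = 53
Mean = 247 / 53 = 4.6604

4.7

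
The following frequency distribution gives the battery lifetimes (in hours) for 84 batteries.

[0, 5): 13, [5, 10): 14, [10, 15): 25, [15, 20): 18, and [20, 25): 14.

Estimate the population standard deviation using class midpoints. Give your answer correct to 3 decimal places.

6.445

Midpoints: 2.5, 7.5, 12.5, 17.5, 22.5
n = 84, Σfm = 1080, mean = 12.8571
Σfm² = 17375
Σf(m − x̄)² = Σfm² − (Σfm)²/n = 17375 − 1080²/84 = 3489.2857
Population variance = 3489.2857 / 84 = 41.5391
Standard deviation = √41.5391 = 6.4451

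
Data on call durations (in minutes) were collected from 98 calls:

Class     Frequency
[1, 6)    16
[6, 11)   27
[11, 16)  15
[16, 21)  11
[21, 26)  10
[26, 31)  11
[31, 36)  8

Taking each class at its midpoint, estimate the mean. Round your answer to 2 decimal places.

15.39

Midpoints: 3.5, 8.5, 13.5, 18.5, 23.5, 28.5, 33.5
Σfm = 16×3.5 + 27×8.5 + 15×13.5 + 11×18.5 + 10×23.5 + 11×28.5 + 8×33.5 = 1508
n = Σf = 98
Mean = 1508 / 98 = 15.3878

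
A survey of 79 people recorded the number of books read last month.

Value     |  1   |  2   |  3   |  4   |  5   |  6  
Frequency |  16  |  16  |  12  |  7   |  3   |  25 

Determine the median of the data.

3

Cumulative frequencies: 16, 32, 44, 51, 54, 79
n = 79, so the median is the value in position (n+1)/2 = 40.
Position 40 falls at value 3.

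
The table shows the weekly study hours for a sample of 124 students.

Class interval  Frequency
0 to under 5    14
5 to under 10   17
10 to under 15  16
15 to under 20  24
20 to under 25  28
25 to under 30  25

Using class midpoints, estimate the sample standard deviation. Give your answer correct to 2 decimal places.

Midpoints: 2.5, 7.5, 12.5, 17.5, 22.5, 27.5
n = 124, Σfm = 2100, mean = 16.9355
Σfm² = 43975
Σf(m − x̄)² = Σfm² − (Σfm)²/n = 43975 − 2100²/124 = 8410.4839
Sample variance = 8410.4839 / 123 = 68.3779
Standard deviation = √68.3779 = 8.2691

8.27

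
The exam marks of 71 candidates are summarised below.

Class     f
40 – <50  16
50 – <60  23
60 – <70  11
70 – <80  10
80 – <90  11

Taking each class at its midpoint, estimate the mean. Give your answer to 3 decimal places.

61.761

Midpoints: 45, 55, 65, 75, 85
Σfm = 16×45 + 23×55 + 11×65 + 10×75 + 11×85 = 4385
n = Σf = 71
Mean = 4385 / 71 = 61.7606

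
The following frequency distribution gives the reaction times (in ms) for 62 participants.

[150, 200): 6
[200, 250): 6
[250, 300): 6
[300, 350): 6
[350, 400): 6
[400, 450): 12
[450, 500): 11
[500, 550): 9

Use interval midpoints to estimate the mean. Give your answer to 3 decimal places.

375.806

Midpoints: 175, 225, 275, 325, 375, 425, 475, 525
Σfm = 6×175 + 6×225 + 6×275 + 6×325 + 6×375 + 12×425 + 11×475 + 9×525 = 23300
n = Σf = 62
Mean = 23300 / 62 = 375.8065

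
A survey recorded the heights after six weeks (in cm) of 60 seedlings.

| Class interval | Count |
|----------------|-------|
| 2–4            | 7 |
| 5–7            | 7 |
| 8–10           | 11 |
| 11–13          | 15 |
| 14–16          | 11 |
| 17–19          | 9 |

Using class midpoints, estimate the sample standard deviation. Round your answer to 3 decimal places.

Midpoints: 3, 6, 9, 12, 15, 18
n = 60, Σfm = 669, mean = 11.1500
Σfm² = 8757
Σf(m − x̄)² = Σfm² − (Σfm)²/n = 8757 − 669²/60 = 1297.6500
Sample variance = 1297.6500 / 59 = 21.9941
Standard deviation = √21.9941 = 4.6898

4.690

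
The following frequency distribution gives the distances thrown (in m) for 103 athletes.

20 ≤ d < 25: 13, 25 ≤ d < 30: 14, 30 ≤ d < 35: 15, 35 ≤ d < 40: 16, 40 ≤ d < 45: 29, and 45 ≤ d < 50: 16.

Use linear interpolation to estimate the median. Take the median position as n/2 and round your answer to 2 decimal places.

Cumulative frequencies: 13, 27, 42, 58, 87, 103
n = 103; position = n/2 = 51.5.
This falls in the class 35 ≤ d < 40: L = 35, F = 42, f = 16, h = 5.
Median ≈ 35 + ((51.5 − 42) / 16) × 5 = 37.9688

37.97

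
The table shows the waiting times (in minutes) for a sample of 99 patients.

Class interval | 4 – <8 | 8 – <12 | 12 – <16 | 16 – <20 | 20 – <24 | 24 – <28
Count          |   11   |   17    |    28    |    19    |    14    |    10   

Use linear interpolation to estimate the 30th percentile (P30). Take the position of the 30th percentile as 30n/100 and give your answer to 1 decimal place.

Cumulative frequencies: 11, 28, 56, 75, 89, 99
n = 99; position = 30n/100 = 29.7.
This falls in the class 12 – <16: L = 12, F = 28, f = 28, h = 4.
30th percentile ≈ 12 + ((29.7 − 28) / 28) × 4 = 12.2429

12.2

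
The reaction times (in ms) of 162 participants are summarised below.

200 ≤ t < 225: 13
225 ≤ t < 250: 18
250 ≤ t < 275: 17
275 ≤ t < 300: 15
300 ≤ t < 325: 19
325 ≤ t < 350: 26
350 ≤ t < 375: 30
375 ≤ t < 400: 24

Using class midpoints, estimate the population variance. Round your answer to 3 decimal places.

Midpoints: 212.5, 237.5, 262.5, 287.5, 312.5, 337.5, 362.5, 387.5
n = 162, Σfm = 50700, mean = 312.9630
Σfm² = 16376562.5
Σf(m − x̄)² = Σfm² − (Σfm)²/n = 16376562.5 − 50700²/162 = 509340.2778
Population variance = 509340.2778 / 162 = 3144.0758

3144.076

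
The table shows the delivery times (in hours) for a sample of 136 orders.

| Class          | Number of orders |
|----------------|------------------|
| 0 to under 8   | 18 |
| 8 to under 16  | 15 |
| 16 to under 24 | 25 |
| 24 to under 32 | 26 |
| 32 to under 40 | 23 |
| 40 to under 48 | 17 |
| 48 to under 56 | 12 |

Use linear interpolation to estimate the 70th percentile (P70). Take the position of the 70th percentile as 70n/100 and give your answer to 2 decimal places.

Cumulative frequencies: 18, 33, 58, 84, 107, 124, 136
n = 136; position = 70n/100 = 95.2.
This falls in the class 32 to under 40: L = 32, F = 84, f = 23, h = 8.
70th percentile ≈ 32 + ((95.2 − 84) / 23) × 8 = 35.8957

35.90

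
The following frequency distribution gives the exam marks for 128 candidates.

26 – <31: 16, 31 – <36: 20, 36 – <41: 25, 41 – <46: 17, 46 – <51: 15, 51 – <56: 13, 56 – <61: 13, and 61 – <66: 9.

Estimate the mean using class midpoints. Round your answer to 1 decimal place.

43.6

Midpoints: 28.5, 33.5, 38.5, 43.5, 48.5, 53.5, 58.5, 63.5
Σfm = 16×28.5 + 20×33.5 + 25×38.5 + 17×43.5 + 15×48.5 + 13×53.5 + 13×58.5 + 9×63.5 = 5583
n = Σf = 128
Mean = 5583 / 128 = 43.6172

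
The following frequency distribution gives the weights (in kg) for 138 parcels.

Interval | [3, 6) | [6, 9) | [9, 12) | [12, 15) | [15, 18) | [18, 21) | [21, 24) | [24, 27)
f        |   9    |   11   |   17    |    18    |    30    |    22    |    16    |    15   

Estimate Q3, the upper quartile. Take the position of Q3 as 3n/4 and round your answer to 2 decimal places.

Cumulative frequencies: 9, 20, 37, 55, 85, 107, 123, 138
n = 138; position = 3n/4 = 103.5.
This falls in the class [18, 21): L = 18, F = 85, f = 22, h = 3.
Upper quartile ≈ 18 + ((103.5 − 85) / 22) × 3 = 20.5227

20.52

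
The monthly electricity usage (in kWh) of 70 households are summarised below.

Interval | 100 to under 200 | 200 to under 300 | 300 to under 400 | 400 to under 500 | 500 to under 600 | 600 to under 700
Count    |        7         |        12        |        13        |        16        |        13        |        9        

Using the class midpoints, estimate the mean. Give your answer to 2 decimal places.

Midpoints: 150, 250, 350, 450, 550, 650
Σfm = 7×150 + 12×250 + 13×350 + 16×450 + 13×550 + 9×650 = 28800
n = Σf = 70
Mean = 28800 / 70 = 411.4286

411.43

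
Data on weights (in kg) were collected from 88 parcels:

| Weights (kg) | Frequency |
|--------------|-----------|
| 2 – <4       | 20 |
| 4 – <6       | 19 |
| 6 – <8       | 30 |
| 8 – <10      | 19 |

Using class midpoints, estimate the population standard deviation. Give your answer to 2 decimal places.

Midpoints: 3, 5, 7, 9
n = 88, Σfm = 536, mean = 6.0909
Σfm² = 3664
Σf(m − x̄)² = Σfm² − (Σfm)²/n = 3664 − 536²/88 = 399.2727
Population variance = 399.2727 / 88 = 4.5372
Standard deviation = √4.5372 = 2.1301

2.13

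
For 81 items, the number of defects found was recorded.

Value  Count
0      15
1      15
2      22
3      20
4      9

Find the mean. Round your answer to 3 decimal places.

1.914

Values: 0, 1, 2, 3, 4
Σfx = 15×0 + 15×1 + 22×2 + 20×3 + 9×4 = 155
n = Σf = 81
Mean = 155 / 81 = 1.9136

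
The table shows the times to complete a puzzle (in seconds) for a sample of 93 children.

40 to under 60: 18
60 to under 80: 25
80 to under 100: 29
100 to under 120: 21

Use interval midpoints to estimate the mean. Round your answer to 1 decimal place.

Midpoints: 50, 70, 90, 110
Σfm = 18×50 + 25×70 + 29×90 + 21×110 = 7570
n = Σf = 93
Mean = 7570 / 93 = 81.3978

81.4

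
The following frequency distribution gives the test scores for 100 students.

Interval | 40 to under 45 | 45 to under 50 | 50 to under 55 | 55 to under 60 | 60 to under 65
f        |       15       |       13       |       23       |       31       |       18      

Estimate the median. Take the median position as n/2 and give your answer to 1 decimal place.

Cumulative frequencies: 15, 28, 51, 82, 100
n = 100; position = n/2 = 50.
This falls in the class 50 to under 55: L = 50, F = 28, f = 23, h = 5.
Median ≈ 50 + ((50 − 28) / 23) × 5 = 54.7826

54.8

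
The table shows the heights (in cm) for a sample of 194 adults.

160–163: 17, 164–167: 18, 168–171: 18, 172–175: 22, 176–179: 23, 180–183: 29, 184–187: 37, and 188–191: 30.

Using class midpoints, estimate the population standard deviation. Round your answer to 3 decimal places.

8.963

Midpoints: 161.5, 165.5, 169.5, 173.5, 177.5, 181.5, 185.5, 189.5
n = 194, Σfm = 34487, mean = 177.7680
Σfm² = 6146272.5
Σf(m − x̄)² = Σfm² − (Σfm)²/n = 6146272.5 − 34487²/194 = 15586.0619
Population variance = 15586.0619 / 194 = 80.3405
Standard deviation = √80.3405 = 8.9633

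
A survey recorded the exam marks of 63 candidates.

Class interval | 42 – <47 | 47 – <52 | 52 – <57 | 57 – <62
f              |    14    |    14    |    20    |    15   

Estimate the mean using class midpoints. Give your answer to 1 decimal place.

Midpoints: 44.5, 49.5, 54.5, 59.5
Σfm = 14×44.5 + 14×49.5 + 20×54.5 + 15×59.5 = 3298.5
n = Σf = 63
Mean = 3298.5 / 63 = 52.3571

52.4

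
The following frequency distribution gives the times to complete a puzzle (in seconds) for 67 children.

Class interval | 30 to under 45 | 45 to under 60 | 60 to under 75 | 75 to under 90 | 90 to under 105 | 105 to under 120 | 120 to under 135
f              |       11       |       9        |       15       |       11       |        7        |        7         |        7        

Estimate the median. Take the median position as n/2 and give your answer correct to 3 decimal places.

73.500

Cumulative frequencies: 11, 20, 35, 46, 53, 60, 67
n = 67; position = n/2 = 33.5.
This falls in the class 60 to under 75: L = 60, F = 20, f = 15, h = 15.
Median ≈ 60 + ((33.5 − 20) / 15) × 15 = 73.5000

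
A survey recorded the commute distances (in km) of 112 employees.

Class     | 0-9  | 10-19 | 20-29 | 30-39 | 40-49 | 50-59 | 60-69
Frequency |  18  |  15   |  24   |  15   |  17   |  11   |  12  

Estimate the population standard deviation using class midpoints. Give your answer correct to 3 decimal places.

19.022

Midpoints: 4.5, 14.5, 24.5, 34.5, 44.5, 54.5, 64.5
n = 112, Σfm = 3534, mean = 31.5536
Σfm² = 152038
Σf(m − x̄)² = Σfm² − (Σfm)²/n = 152038 − 3534²/112 = 40527.6786
Population variance = 40527.6786 / 112 = 361.8543
Standard deviation = √361.8543 = 19.0225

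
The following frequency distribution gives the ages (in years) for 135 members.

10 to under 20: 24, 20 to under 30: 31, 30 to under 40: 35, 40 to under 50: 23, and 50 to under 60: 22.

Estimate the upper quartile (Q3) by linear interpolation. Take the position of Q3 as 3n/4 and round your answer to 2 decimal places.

44.89

Cumulative frequencies: 24, 55, 90, 113, 135
n = 135; position = 3n/4 = 101.25.
This falls in the class 40 to under 50: L = 40, F = 90, f = 23, h = 10.
Upper quartile ≈ 40 + ((101.25 − 90) / 23) × 10 = 44.8913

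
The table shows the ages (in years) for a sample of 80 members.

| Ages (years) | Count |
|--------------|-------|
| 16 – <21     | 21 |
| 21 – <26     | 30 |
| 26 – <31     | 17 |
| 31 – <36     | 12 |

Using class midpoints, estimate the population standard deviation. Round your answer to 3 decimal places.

5.031

Midpoints: 18.5, 23.5, 28.5, 33.5
n = 80, Σfm = 1980, mean = 24.7500
Σfm² = 51030
Σf(m − x̄)² = Σfm² − (Σfm)²/n = 51030 − 1980²/80 = 2025.0000
Population variance = 2025.0000 / 80 = 25.3125
Standard deviation = √25.3125 = 5.0312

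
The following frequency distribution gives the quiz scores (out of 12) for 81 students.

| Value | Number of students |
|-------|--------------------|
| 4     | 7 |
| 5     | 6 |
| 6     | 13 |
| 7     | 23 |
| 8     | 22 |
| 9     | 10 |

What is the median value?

Cumulative frequencies: 7, 13, 26, 49, 71, 81
n = 81, so the median is the value in position (n+1)/2 = 41.
Position 41 falls at value 7.

7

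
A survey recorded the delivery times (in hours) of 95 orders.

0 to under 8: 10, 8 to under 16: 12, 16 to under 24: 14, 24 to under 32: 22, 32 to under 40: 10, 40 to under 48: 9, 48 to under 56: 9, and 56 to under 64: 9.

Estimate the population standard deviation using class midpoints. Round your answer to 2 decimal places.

Midpoints: 4, 12, 20, 28, 36, 44, 52, 60
n = 95, Σfm = 2844, mean = 29.9368
Σfm² = 111856
Σf(m − x̄)² = Σfm² − (Σfm)²/n = 111856 − 2844²/95 = 26715.6211
Population variance = 26715.6211 / 95 = 281.2171
Standard deviation = √281.2171 = 16.7695

16.77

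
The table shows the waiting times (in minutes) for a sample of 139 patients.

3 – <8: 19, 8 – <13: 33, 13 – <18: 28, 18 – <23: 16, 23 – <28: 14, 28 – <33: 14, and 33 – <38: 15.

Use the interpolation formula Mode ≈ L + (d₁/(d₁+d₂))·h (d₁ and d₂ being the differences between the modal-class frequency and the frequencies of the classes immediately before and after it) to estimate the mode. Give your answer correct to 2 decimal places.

Modal class: 8 – <13 (highest frequency 33).
d₁ = 33 − 19 = 14, d₂ = 33 − 28 = 5
Mode ≈ 8 + (14/(14+5)) × 5 = 8 + 3.6842 = 11.6842

11.68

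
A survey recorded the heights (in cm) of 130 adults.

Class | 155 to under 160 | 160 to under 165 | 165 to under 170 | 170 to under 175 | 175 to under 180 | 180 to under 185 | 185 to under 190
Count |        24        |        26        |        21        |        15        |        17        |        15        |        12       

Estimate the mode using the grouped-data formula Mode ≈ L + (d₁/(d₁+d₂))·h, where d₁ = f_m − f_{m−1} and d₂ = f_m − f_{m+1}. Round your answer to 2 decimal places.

Modal class: 160 to under 165 (highest frequency 26).
d₁ = 26 − 24 = 2, d₂ = 26 − 21 = 5
Mode ≈ 160 + (2/(2+5)) × 5 = 160 + 1.4286 = 161.4286

161.43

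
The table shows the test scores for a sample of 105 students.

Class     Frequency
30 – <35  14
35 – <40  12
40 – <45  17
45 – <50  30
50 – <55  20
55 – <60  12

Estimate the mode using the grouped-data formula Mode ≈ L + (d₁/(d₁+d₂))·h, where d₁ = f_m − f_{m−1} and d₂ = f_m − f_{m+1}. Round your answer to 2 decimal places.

47.83

Modal class: 45 – <50 (highest frequency 30).
d₁ = 30 − 17 = 13, d₂ = 30 − 20 = 10
Mode ≈ 45 + (13/(13+10)) × 5 = 45 + 2.8261 = 47.8261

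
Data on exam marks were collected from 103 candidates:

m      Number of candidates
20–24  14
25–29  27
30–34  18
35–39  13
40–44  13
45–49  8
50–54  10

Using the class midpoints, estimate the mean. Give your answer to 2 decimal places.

Midpoints: 22, 27, 32, 37, 42, 47, 52
Σfm = 14×22 + 27×27 + 18×32 + 13×37 + 13×42 + 8×47 + 10×52 = 3536
n = Σf = 103
Mean = 3536 / 103 = 34.3301

34.33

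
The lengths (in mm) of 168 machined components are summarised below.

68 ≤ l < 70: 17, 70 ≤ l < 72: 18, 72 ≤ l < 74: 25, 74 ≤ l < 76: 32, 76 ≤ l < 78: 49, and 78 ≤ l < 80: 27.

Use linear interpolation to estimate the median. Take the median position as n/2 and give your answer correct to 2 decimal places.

75.50

Cumulative frequencies: 17, 35, 60, 92, 141, 168
n = 168; position = n/2 = 84.
This falls in the class 74 ≤ l < 76: L = 74, F = 60, f = 32, h = 2.
Median ≈ 74 + ((84 − 60) / 32) × 2 = 75.5000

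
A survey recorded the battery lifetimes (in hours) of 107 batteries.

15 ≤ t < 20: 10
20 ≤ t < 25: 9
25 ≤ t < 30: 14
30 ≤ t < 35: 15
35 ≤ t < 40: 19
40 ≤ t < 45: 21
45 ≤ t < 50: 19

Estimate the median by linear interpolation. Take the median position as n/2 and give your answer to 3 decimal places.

Cumulative frequencies: 10, 19, 33, 48, 67, 88, 107
n = 107; position = n/2 = 53.5.
This falls in the class 35 ≤ t < 40: L = 35, F = 48, f = 19, h = 5.
Median ≈ 35 + ((53.5 − 48) / 19) × 5 = 36.4474

36.447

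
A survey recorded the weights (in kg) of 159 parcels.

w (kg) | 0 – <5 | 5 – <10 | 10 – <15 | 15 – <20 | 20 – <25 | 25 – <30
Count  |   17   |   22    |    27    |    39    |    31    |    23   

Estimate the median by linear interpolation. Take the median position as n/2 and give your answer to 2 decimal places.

16.73

Cumulative frequencies: 17, 39, 66, 105, 136, 159
n = 159; position = n/2 = 79.5.
This falls in the class 15 – <20: L = 15, F = 66, f = 39, h = 5.
Median ≈ 15 + ((79.5 − 66) / 39) × 5 = 16.7308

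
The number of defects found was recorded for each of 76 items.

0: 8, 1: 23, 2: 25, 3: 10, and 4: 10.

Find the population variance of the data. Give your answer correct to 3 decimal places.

Values: 0, 1, 2, 3, 4
n = 76, Σfx = 143, mean = 1.8816
Σfx² = 373
Σf(x − x̄)² = Σfx² − (Σfx)²/n = 373 − 143²/76 = 103.9342
Population variance = 103.9342 / 76 = 1.3676

1.368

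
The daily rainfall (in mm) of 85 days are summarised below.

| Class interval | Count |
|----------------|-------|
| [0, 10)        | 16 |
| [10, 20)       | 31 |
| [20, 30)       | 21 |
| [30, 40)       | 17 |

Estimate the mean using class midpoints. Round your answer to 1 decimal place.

19.6

Midpoints: 5, 15, 25, 35
Σfm = 16×5 + 31×15 + 21×25 + 17×35 = 1665
n = Σf = 85
Mean = 1665 / 85 = 19.5882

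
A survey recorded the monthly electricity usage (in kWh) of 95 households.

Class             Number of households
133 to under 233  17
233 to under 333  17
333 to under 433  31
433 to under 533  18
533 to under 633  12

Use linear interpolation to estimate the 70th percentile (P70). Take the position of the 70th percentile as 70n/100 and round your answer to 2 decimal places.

441.33

Cumulative frequencies: 17, 34, 65, 83, 95
n = 95; position = 70n/100 = 66.5.
This falls in the class 433 to under 533: L = 433, F = 65, f = 18, h = 100.
70th percentile ≈ 433 + ((66.5 − 65) / 18) × 100 = 441.3333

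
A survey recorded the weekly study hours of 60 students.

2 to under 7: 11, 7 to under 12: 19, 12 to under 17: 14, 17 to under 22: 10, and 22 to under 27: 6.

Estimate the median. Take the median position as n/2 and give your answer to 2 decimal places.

Cumulative frequencies: 11, 30, 44, 54, 60
n = 60; position = n/2 = 30.
This falls in the class 7 to under 12: L = 7, F = 11, f = 19, h = 5.
Median ≈ 7 + ((30 − 11) / 19) × 5 = 12.0000

12.00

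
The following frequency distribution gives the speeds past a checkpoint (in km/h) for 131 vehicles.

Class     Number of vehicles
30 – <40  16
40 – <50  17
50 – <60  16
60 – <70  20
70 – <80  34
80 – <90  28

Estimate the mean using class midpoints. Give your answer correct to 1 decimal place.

64.4

Midpoints: 35, 45, 55, 65, 75, 85
Σfm = 16×35 + 17×45 + 16×55 + 20×65 + 34×75 + 28×85 = 8435
n = Σf = 131
Mean = 8435 / 131 = 64.3893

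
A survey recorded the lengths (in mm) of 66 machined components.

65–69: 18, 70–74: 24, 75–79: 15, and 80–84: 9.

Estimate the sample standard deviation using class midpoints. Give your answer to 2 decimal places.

Midpoints: 67, 72, 77, 82
n = 66, Σfm = 4827, mean = 73.1364
Σfm² = 354669
Σf(m − x̄)² = Σfm² − (Σfm)²/n = 354669 − 4827²/66 = 1639.7727
Sample variance = 1639.7727 / 65 = 25.2273
Standard deviation = √25.2273 = 5.0227

5.02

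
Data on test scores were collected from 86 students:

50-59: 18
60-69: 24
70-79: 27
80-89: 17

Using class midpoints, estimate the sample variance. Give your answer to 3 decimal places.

107.647

Midpoints: 54.5, 64.5, 74.5, 84.5
n = 86, Σfm = 5977, mean = 69.5000
Σfm² = 424551.5
Σf(m − x̄)² = Σfm² − (Σfm)²/n = 424551.5 − 5977²/86 = 9150.0000
Sample variance = 9150.0000 / 85 = 107.6471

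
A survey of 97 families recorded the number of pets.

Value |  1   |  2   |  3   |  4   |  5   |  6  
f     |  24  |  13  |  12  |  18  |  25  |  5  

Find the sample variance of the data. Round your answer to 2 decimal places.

2.78

Values: 1, 2, 3, 4, 5, 6
n = 97, Σfx = 313, mean = 3.2268
Σfx² = 1277
Σf(x − x̄)² = Σfx² − (Σfx)²/n = 1277 − 313²/97 = 267.0103
Sample variance = 267.0103 / 96 = 2.7814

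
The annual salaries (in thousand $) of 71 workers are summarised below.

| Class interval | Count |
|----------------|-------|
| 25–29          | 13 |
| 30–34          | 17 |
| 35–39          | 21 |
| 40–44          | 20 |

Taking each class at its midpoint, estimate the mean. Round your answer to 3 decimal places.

Midpoints: 27, 32, 37, 42
Σfm = 13×27 + 17×32 + 21×37 + 20×42 = 2512
n = Σf = 71
Mean = 2512 / 71 = 35.3803

35.380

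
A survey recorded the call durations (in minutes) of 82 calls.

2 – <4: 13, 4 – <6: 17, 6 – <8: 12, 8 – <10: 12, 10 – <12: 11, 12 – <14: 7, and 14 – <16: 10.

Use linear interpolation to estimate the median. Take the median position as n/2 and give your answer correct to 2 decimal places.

7.83

Cumulative frequencies: 13, 30, 42, 54, 65, 72, 82
n = 82; position = n/2 = 41.
This falls in the class 6 – <8: L = 6, F = 30, f = 12, h = 2.
Median ≈ 6 + ((41 − 30) / 12) × 2 = 7.8333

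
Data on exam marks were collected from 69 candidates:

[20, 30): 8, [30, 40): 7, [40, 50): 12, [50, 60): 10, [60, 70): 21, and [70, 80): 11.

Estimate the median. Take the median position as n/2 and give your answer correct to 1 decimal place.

Cumulative frequencies: 8, 15, 27, 37, 58, 69
n = 69; position = n/2 = 34.5.
This falls in the class [50, 60): L = 50, F = 27, f = 10, h = 10.
Median ≈ 50 + ((34.5 − 27) / 10) × 10 = 57.5000

57.5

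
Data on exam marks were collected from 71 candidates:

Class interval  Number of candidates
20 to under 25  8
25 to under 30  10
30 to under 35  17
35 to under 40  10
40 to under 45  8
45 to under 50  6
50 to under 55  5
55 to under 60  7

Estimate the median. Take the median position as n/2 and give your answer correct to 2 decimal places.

Cumulative frequencies: 8, 18, 35, 45, 53, 59, 64, 71
n = 71; position = n/2 = 35.5.
This falls in the class 35 to under 40: L = 35, F = 35, f = 10, h = 5.
Median ≈ 35 + ((35.5 − 35) / 10) × 5 = 35.2500

35.25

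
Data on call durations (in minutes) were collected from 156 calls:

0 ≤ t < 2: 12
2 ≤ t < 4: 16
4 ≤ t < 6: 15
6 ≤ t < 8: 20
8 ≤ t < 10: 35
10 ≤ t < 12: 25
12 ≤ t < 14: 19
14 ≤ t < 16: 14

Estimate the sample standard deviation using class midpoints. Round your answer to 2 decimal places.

Midpoints: 1, 3, 5, 7, 9, 11, 13, 15
n = 156, Σfm = 1322, mean = 8.4744
Σfm² = 13732
Σf(m − x̄)² = Σfm² − (Σfm)²/n = 13732 − 1322²/156 = 2528.8974
Sample variance = 2528.8974 / 155 = 16.3155
Standard deviation = √16.3155 = 4.0392

4.04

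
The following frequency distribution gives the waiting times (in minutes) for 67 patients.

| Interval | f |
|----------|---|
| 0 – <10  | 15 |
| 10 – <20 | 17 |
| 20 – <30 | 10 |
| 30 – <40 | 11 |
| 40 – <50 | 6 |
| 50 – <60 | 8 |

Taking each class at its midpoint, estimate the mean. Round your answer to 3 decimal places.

Midpoints: 5, 15, 25, 35, 45, 55
Σfm = 15×5 + 17×15 + 10×25 + 11×35 + 6×45 + 8×55 = 1675
n = Σf = 67
Mean = 1675 / 67 = 25.0000

25.000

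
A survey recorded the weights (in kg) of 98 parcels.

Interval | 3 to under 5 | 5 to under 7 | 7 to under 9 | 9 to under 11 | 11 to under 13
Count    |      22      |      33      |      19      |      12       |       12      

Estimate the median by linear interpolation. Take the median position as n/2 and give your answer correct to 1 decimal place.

Cumulative frequencies: 22, 55, 74, 86, 98
n = 98; position = n/2 = 49.
This falls in the class 5 to under 7: L = 5, F = 22, f = 33, h = 2.
Median ≈ 5 + ((49 − 22) / 33) × 2 = 6.6364

6.6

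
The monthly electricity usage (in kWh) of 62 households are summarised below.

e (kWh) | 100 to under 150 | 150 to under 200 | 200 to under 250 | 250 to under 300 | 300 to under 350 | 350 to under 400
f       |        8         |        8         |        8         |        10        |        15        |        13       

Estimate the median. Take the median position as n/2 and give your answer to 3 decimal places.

285.000

Cumulative frequencies: 8, 16, 24, 34, 49, 62
n = 62; position = n/2 = 31.
This falls in the class 250 to under 300: L = 250, F = 24, f = 10, h = 50.
Median ≈ 250 + ((31 − 24) / 10) × 50 = 285.0000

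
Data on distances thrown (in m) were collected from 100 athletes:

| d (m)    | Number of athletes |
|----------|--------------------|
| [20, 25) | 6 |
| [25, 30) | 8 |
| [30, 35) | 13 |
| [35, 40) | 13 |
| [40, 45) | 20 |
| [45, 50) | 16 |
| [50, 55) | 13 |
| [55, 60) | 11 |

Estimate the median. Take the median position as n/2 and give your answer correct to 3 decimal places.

42.500

Cumulative frequencies: 6, 14, 27, 40, 60, 76, 89, 100
n = 100; position = n/2 = 50.
This falls in the class [40, 45): L = 40, F = 40, f = 20, h = 5.
Median ≈ 40 + ((50 − 40) / 20) × 5 = 42.5000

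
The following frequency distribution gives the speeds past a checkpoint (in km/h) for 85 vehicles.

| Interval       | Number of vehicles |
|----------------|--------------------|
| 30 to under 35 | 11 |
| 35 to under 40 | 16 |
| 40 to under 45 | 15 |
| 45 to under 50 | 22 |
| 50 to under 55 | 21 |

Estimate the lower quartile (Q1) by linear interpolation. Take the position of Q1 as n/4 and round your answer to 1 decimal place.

38.2

Cumulative frequencies: 11, 27, 42, 64, 85
n = 85; position = n/4 = 21.25.
This falls in the class 35 to under 40: L = 35, F = 11, f = 16, h = 5.
Lower quartile ≈ 35 + ((21.25 − 11) / 16) × 5 = 38.2031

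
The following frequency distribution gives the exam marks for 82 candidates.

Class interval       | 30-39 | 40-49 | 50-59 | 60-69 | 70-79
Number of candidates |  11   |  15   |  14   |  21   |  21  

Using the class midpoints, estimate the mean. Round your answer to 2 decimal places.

Midpoints: 34.5, 44.5, 54.5, 64.5, 74.5
Σfm = 11×34.5 + 15×44.5 + 14×54.5 + 21×64.5 + 21×74.5 = 4729
n = Σf = 82
Mean = 4729 / 82 = 57.6707

57.67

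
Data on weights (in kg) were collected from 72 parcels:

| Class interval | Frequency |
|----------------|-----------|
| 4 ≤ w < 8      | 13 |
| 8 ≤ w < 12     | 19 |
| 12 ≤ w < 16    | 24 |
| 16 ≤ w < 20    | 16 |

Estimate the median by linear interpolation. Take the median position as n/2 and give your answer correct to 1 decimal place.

Cumulative frequencies: 13, 32, 56, 72
n = 72; position = n/2 = 36.
This falls in the class 12 ≤ w < 16: L = 12, F = 32, f = 24, h = 4.
Median ≈ 12 + ((36 − 32) / 24) × 4 = 12.6667

12.7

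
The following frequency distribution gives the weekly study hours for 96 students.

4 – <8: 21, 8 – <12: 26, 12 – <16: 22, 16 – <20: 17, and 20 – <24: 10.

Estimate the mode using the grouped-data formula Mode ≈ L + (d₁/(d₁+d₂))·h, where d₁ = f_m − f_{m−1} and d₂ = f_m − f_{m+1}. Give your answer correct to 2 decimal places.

Modal class: 8 – <12 (highest frequency 26).
d₁ = 26 − 21 = 5, d₂ = 26 − 22 = 4
Mode ≈ 8 + (5/(5+4)) × 4 = 8 + 2.2222 = 10.2222

10.22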